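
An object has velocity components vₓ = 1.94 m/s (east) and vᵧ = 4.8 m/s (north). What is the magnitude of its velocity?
|v| = √(vₓ² + vᵧ²) = √(1.94² + 4.8²) = √(26.8036) = 5.18 m/s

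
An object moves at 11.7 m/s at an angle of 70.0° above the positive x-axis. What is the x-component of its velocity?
vₓ = v cos(θ) = 11.7 × cos(70.0°) = 4.0 m/s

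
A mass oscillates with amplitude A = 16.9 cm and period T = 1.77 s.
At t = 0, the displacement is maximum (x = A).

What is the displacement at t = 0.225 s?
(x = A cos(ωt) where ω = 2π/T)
ω = 2π/T = 2π/1.77 = 3.55 rad/s
x = A cos(ωt) = 16.9×cos(3.55×0.225) = 11.79 cm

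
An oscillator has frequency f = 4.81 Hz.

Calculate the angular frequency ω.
ω = 2πf = 2π×4.81 = 30.22 rad/s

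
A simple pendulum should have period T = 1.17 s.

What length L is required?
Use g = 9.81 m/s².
T = 2π√(L/g) → L = g(T/2π)² = 9.81×(1.17/2π)² = 0.3402 m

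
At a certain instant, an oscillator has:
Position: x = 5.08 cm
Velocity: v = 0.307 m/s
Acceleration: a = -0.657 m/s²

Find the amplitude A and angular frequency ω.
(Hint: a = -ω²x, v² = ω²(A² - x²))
a = −ω²x → ω = √(|a|/x) = √(0.657/0.0508) = 3.596 rad/s
v² = ω²(A² − x²) → A = √(x² + v²/ω²) = √(0.0508² + 0.307²/3.596²) = 0.09934 m = 9.934 cm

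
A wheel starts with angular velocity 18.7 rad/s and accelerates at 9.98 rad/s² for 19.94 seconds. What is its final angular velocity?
ω = ω₀ + αt = 18.7 + 9.98 × 19.94 = 217.7 rad/s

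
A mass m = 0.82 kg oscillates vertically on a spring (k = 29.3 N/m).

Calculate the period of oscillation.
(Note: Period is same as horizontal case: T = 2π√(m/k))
T = 2π√(m/k) = 2π√(0.82/29.3) = 1.051 s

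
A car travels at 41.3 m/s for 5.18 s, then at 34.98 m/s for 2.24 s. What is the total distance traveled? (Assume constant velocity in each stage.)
d₁ = v₁t₁ = 41.3 × 5.18 = 213.934 m
d₂ = v₂t₂ = 34.98 × 2.24 = 78.3552 m
d_total = 213.934 + 78.3552 = 292.29 m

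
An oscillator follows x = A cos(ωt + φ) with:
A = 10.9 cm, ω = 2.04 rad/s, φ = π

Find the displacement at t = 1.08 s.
x = A cos(ωt + φ) = 10.9×cos(2.04×1.08 + π) = 6.443 cm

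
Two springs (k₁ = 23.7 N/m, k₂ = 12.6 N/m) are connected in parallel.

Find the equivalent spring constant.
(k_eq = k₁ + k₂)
k_eq = k₁ + k₂ = 23.7 + 12.6 = 36.3 N/m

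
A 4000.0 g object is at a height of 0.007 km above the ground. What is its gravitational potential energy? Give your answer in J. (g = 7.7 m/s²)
PE = mgh = 4 kg × 7.7 m/s² × 7 m = 215.6 J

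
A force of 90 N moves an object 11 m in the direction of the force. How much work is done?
W = Fd = 90×11 = 990.0 J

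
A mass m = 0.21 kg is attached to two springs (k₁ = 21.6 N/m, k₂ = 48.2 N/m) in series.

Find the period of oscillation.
k_eq = k₁k₂/(k₁+k₂) = 14.92 N/m
T = 2π√(m/k_eq) = 2π√(0.21/14.92) = 0.7455 s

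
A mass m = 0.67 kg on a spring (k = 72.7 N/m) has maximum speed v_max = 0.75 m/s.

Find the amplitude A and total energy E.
½mv²_max = ½kA² → A = v_max√(m/k) = 0.75×√(0.67/72.7) = 0.072 m = 7.2 cm
E = ½mv²_max = ½×0.67×0.75² = 0.1884 J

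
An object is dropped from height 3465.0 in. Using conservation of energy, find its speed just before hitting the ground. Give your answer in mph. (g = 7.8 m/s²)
mgh = ½mv² → v = √(2gh) = √(2×7.8×88.01) = 37.05 m/s = 82.89 mph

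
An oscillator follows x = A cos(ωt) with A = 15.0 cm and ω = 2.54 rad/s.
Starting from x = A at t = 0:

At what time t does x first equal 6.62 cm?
cos(ωt) = x/A = 6.62/15.0 = 0.4413
ωt = arccos(0.4413) = 1.114 rad
t = 1.114/2.54 = 0.4385 s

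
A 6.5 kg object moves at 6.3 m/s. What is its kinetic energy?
KE = ½mv² = ½×6.5×6.3² = 128.9925 J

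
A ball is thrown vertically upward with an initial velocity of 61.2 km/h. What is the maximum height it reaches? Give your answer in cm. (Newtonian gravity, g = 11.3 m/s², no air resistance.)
h_max = v₀²/(2g) (with unit conversion) = 1279.0 cm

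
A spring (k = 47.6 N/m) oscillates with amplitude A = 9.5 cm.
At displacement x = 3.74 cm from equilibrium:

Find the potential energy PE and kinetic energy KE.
E_total = ½kA² = ½×47.6×(0.095)² = 0.2148 J
PE = ½kx² = ½×47.6×(0.0374)² = 0.03329 J
KE = E_total − PE = 0.1815 J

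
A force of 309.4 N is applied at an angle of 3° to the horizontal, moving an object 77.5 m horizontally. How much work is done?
W = Fd cosθ = 309.4×77.5×cos(3°) = 23946.0 J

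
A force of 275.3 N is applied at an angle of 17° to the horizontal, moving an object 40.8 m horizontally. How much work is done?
W = Fd cosθ = 275.3×40.8×cos(17°) = 10741.0 J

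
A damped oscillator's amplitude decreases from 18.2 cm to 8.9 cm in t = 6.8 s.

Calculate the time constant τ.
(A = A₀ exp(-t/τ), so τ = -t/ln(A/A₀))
A/A₀ = 8.9/18.2 = 0.489; ln(A/A₀) = -0.7154
τ = −t/ln(A/A₀) = −6.8/-0.7154 = 9.506 s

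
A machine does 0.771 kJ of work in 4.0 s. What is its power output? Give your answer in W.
P = W/t = 771 J / 4 s = 192.8 W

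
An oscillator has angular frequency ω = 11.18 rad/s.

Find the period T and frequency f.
T = 2π/ω = 2π/11.18 = 0.562 s; f = ω/2π = 1.779 Hz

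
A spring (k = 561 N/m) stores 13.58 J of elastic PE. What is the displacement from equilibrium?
PE = ½kx² → x = √(2PE/k) = √(2×13.58/561) = 0.22 m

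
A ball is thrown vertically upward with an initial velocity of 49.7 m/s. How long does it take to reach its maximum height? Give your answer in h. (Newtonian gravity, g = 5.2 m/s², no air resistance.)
t_up = v₀/g (with unit conversion) = 0.002655 h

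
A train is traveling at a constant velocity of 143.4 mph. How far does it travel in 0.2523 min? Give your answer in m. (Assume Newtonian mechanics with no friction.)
d = vt (with unit conversion) = 970.4 m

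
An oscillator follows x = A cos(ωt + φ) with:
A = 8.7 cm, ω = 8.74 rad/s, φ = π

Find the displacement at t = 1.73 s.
x = A cos(ωt + φ) = 8.7×cos(8.74×1.73 + π) = 7.24 cm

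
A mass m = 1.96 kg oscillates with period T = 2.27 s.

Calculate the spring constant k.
T = 2π√(m/k) → k = m(2π/T)² = 1.96×(2π/2.27)² = 15.02 N/m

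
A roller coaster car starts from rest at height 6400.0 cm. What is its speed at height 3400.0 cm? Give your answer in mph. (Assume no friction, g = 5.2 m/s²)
mgh₁ = ½mv₂² + mgh₂ → v₂ = √(2g(h₁−h₂)) = √(2×5.2×(64−34)) = 17.66 m/s = 39.51 mph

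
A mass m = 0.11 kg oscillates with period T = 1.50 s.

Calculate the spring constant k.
T = 2π√(m/k) → k = m(2π/T)² = 0.11×(2π/1.5)² = 1.93 N/m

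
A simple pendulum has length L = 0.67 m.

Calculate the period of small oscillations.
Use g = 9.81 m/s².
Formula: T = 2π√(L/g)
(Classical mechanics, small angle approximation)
T = 2π√(L/g) = 2π√(0.67/9.81) = 1.642 s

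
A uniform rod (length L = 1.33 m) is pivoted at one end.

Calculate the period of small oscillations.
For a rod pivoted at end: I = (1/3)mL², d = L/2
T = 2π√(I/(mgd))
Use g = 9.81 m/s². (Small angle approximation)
I/m = (1/3)L² = 0.5896 m²; d = L/2 = 0.665 m
T = 2π√(I/(mgd)) = 2π√(0.5896/(9.81×0.665)) = 1.889 s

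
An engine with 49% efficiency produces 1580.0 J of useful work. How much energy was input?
W_in = W_out/η = 1580.0/0.49 = 3224.5 J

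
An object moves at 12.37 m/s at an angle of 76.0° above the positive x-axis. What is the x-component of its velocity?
vₓ = v cos(θ) = 12.37 × cos(76.0°) = 2.99 m/s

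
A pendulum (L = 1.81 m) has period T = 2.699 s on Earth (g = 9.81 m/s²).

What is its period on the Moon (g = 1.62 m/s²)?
T = 2π√(L/g), so T_moon/T_earth = √(g_earth/g_moon)
T_moon = 2π√(1.81/1.62) = 6.641 s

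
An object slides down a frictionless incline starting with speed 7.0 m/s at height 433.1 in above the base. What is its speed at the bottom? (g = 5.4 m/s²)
½mv₀² + mgh = ½mv² → v = √(v₀² + 2gh) = √(7² + 2×5.4×11) = 12.95 m/s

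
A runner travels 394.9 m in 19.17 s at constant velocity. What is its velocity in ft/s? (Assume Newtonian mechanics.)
v = d/t (with unit conversion) = 67.58 ft/s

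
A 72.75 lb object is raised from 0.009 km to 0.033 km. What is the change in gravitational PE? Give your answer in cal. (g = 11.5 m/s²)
ΔPE = mg(h₂ − h₁) = 33 kg × 11.5 m/s² × (33 − 9) m = 9108 J = 2177.0 cal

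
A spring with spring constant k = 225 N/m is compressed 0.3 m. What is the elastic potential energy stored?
PE = ½kx² = ½×225×0.3² = 10.12 J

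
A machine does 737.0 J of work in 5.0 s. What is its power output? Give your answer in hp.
P = W/t = 737 J / 5 s = 147.4 W = 0.1977 hp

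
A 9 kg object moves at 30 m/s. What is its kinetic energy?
KE = ½mv² = ½×9×30² = 4050.0 J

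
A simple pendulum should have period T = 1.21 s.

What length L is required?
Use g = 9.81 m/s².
T = 2π√(L/g) → L = g(T/2π)² = 9.81×(1.21/2π)² = 0.3638 m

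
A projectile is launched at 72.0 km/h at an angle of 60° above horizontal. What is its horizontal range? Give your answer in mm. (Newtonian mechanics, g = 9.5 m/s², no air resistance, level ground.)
R = v₀² sin(2θ) / g (with unit conversion) = 36460.0 mm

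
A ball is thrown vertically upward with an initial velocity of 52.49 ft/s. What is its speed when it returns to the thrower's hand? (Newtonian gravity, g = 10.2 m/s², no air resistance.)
By conservation of energy, the ball returns at the same speed = 52.49 ft/s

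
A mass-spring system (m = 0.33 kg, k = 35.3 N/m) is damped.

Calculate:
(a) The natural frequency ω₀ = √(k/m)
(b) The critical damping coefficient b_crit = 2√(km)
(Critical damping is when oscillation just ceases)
ω₀ = √(k/m) = √(35.3/0.33) = 10.34 rad/s
b_crit = 2√(km) = 2√(35.3×0.33) = 6.826 kg/s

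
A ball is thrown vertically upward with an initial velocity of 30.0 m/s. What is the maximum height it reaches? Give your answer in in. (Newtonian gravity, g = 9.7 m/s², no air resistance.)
h_max = v₀²/(2g) (with unit conversion) = 1826.0 in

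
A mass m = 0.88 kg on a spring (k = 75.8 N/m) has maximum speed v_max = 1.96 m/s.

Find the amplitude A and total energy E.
½mv²_max = ½kA² → A = v_max√(m/k) = 1.96×√(0.88/75.8) = 0.2112 m = 21.12 cm
E = ½mv²_max = ½×0.88×1.96² = 1.69 J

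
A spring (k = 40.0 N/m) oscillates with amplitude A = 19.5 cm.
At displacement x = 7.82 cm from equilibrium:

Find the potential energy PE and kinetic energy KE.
E_total = ½kA² = ½×40.0×(0.195)² = 0.7605 J
PE = ½kx² = ½×40.0×(0.0782)² = 0.1223 J
KE = E_total − PE = 0.6382 J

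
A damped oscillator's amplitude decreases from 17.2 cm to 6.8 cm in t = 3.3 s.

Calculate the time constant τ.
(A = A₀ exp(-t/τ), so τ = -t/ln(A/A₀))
A/A₀ = 6.8/17.2 = 0.3953; ln(A/A₀) = -0.928
τ = −t/ln(A/A₀) = −3.3/-0.928 = 3.556 s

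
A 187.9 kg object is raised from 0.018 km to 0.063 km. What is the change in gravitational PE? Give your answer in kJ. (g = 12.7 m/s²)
ΔPE = mg(h₂ − h₁) = 187.9 kg × 12.7 m/s² × (63 − 18) m = 1.074e+05 J = 107.4 kJ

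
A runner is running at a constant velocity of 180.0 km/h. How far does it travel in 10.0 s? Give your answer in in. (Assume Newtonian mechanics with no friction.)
d = vt (with unit conversion) = 19690.0 in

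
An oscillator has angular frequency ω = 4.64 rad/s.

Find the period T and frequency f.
T = 2π/ω = 2π/4.64 = 1.354 s; f = ω/2π = 0.7385 Hz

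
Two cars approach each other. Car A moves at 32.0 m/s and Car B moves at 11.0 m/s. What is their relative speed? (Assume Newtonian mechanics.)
v_rel = v_A + v_B = 32.0 + 11.0 = 43.0 m/s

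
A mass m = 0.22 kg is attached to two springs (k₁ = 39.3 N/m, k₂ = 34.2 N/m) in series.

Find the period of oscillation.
k_eq = k₁k₂/(k₁+k₂) = 18.29 N/m
T = 2π√(m/k_eq) = 2π√(0.22/18.29) = 0.6892 s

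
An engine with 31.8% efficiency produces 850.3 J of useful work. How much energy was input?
W_in = W_out/η = 850.3/0.318 = 2673.9 J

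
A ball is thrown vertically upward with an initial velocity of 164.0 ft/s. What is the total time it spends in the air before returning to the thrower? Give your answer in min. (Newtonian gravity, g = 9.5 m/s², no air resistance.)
t_total = 2v₀/g (with unit conversion) = 0.1754 min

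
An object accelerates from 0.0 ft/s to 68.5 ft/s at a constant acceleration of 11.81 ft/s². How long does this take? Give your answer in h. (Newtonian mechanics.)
t = (v - v₀)/a (with unit conversion) = 0.001611 h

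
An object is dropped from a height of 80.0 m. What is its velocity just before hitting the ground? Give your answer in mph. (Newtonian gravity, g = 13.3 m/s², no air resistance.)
v = √(2gh) (with unit conversion) = 103.2 mph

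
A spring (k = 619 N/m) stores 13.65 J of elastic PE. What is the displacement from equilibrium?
PE = ½kx² → x = √(2PE/k) = √(2×13.65/619) = 0.21 m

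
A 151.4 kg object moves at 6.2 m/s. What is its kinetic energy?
KE = ½mv² = ½×151.4×6.2² = 2909.908 J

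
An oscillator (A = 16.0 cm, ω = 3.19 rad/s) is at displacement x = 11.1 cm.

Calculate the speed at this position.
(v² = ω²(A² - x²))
v = ω√(A² − x²) = 3.19×√(0.16² − 0.111²) = 0.3676 m/s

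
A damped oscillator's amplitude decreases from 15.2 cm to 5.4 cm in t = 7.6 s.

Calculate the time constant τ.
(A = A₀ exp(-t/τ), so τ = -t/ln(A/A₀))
A/A₀ = 5.4/15.2 = 0.3553; ln(A/A₀) = -1.035
τ = −t/ln(A/A₀) = −7.6/-1.035 = 7.344 s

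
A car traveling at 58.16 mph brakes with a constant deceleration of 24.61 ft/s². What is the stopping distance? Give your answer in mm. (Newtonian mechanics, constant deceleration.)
d = v₀² / (2a) (with unit conversion) = 45060.0 mm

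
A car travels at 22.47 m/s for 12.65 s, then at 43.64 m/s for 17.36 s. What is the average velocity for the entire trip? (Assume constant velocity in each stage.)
d₁ = v₁t₁ = 22.47 × 12.65 = 284.245 m
d₂ = v₂t₂ = 43.64 × 17.36 = 757.59 m
d_total = 1041.84 m, t_total = 30.01 s
v_avg = d_total/t_total = 1041.84/30.01 = 34.72 m/s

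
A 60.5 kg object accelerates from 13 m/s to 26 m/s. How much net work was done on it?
W_net = ΔKE = ½m(v₂² − v₁²) = ½×60.5×(26² − 13²) = 15336.75 J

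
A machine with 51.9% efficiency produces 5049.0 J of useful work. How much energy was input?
W_in = W_out/η = 5049.0/0.519 = 9728.3 J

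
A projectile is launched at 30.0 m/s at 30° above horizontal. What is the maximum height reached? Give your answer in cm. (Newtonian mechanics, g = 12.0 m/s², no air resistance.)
H = v₀²sin²(θ)/(2g) (with unit conversion) = 937.5 cm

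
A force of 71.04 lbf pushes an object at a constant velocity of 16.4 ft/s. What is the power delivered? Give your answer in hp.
P = Fv = 316 N × 4.999 m/s = 1580 W = 2.118 hp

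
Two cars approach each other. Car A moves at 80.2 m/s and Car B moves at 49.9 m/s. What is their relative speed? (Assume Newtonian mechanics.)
v_rel = v_A + v_B = 80.2 + 49.9 = 130.1 m/s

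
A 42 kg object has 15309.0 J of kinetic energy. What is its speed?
KE = ½mv² → v = √(2KE/m) = √(2×15309.0/42) = 27.0 m/s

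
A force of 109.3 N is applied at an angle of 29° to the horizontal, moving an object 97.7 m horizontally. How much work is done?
W = Fd cosθ = 109.3×97.7×cos(29°) = 9339.7 J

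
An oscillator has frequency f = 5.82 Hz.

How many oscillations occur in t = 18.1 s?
n = f×t = 5.82×18.1 = 105.3 oscillations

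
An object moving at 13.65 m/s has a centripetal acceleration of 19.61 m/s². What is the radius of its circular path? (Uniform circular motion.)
r = v²/a_c = 13.65²/19.61 = 9.5 m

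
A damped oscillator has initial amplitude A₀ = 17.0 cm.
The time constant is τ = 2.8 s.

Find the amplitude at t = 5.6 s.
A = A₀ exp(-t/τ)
A = A₀ exp(−t/τ) = 17.0×exp(−5.6/2.8) = 2.301 cm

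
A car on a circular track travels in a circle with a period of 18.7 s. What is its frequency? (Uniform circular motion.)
f = 1/T = 1/18.7 = 0.0535 Hz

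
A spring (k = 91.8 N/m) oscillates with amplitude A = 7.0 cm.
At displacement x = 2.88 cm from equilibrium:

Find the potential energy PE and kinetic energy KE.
E_total = ½kA² = ½×91.8×(0.07)² = 0.2249 J
PE = ½kx² = ½×91.8×(0.0288)² = 0.03807 J
KE = E_total − PE = 0.1868 J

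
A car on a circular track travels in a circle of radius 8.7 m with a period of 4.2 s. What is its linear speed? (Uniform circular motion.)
v = 2πr/T = 2π×8.7/4.2 = 13.02 m/s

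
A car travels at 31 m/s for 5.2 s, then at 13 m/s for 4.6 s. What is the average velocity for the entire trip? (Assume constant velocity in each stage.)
d₁ = v₁t₁ = 31 × 5.2 = 161.2 m
d₂ = v₂t₂ = 13 × 4.6 = 59.8 m
d_total = 221.0 m, t_total = 9.8 s
v_avg = d_total/t_total = 221.0/9.8 = 22.55 m/s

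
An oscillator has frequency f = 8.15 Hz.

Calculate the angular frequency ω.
ω = 2πf = 2π×8.15 = 51.21 rad/s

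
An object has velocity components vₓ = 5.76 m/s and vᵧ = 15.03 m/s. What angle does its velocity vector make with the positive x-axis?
θ = arctan(vᵧ/vₓ) = arctan(15.03/5.76) = 69.03°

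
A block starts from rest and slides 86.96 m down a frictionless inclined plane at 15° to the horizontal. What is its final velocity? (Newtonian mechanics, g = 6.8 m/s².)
a = g sin(θ) = 6.8 × sin(15°) = 1.76 m/s²
v = √(2ad) = √(2 × 1.76 × 86.96) = 17.5 m/s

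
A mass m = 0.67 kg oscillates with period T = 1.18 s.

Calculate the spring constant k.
T = 2π√(m/k) → k = m(2π/T)² = 0.67×(2π/1.18)² = 19 N/m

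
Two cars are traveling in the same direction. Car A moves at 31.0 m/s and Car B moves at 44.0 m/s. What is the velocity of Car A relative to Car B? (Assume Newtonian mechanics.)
v_rel = v_A - v_B = 31.0 - 44.0 = -13.0 m/s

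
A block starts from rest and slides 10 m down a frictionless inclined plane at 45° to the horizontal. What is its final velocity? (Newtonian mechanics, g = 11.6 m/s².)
a = g sin(θ) = 11.6 × sin(45°) = 8.2 m/s²
v = √(2ad) = √(2 × 8.2 × 10) = 12.81 m/s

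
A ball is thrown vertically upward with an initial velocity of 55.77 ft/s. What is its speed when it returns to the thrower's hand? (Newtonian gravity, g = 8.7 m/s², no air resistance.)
By conservation of energy, the ball returns at the same speed = 55.77 ft/s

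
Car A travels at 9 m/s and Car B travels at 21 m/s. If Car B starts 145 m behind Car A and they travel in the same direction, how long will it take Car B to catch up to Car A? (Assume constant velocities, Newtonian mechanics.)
Relative speed: v_rel = 21 - 9 = 12 m/s
Time to catch: t = d₀/v_rel = 145/12 = 12.08 s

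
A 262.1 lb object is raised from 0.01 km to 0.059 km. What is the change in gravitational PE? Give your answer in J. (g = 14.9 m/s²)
ΔPE = mg(h₂ − h₁) = 118.9 kg × 14.9 m/s² × (59 − 10) m = 8.68e+04 J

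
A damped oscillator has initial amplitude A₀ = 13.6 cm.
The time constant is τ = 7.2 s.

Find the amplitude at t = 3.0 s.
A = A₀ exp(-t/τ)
A = A₀ exp(−t/τ) = 13.6×exp(−3.0/7.2) = 8.966 cm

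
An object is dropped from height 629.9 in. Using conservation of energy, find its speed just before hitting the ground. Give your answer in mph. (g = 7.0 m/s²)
mgh = ½mv² → v = √(2gh) = √(2×7.0×16) = 14.97 m/s = 33.48 mph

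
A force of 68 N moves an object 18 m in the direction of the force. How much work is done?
W = Fd = 68×18 = 1224.0 J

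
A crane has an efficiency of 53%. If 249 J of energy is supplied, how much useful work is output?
W_out = η × W_in = 0.53 × 249 = 131.97 J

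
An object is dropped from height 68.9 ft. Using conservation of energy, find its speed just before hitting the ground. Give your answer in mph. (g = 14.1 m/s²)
mgh = ½mv² → v = √(2gh) = √(2×14.1×21) = 24.34 m/s = 54.44 mph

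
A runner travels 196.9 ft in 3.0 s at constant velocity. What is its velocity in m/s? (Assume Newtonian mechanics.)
v = d/t (with unit conversion) = 20.01 m/s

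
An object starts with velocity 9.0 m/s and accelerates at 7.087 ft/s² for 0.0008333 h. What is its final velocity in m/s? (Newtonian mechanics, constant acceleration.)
v = v₀ + at (with unit conversion) = 15.48 m/s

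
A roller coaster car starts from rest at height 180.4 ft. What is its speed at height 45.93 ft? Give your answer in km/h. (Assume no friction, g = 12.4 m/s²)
mgh₁ = ½mv₂² + mgh₂ → v₂ = √(2g(h₁−h₂)) = √(2×12.4×(54.99−14)) = 31.88 m/s = 114.8 km/h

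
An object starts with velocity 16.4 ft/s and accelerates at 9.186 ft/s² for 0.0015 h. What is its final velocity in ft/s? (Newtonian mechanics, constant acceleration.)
v = v₀ + at (with unit conversion) = 66.0 ft/s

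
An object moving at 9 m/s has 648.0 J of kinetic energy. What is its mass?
KE = ½mv² → m = 2KE/v² = 2×648.0/9² = 16.0 kg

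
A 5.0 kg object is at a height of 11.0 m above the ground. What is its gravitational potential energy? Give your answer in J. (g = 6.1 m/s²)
PE = mgh = 5 kg × 6.1 m/s² × 11 m = 335.5 J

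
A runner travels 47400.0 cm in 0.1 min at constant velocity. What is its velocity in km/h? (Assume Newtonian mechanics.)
v = d/t (with unit conversion) = 284.4 km/h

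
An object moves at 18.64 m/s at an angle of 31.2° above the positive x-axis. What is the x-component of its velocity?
vₓ = v cos(θ) = 18.64 × cos(31.2°) = 15.94 m/s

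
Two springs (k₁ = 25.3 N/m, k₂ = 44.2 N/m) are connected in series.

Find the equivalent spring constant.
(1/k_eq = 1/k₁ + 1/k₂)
1/k_eq = 1/25.3 + 1/44.2 = 0.06215; k_eq = 16.09 N/m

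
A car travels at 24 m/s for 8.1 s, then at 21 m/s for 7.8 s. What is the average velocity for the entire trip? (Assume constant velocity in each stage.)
d₁ = v₁t₁ = 24 × 8.1 = 194.4 m
d₂ = v₂t₂ = 21 × 7.8 = 163.8 m
d_total = 358.2 m, t_total = 15.9 s
v_avg = d_total/t_total = 358.2/15.9 = 22.53 m/s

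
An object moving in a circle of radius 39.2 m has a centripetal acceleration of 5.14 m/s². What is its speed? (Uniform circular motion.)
v = √(a_c × r) = √(5.14 × 39.2) = 14.19 m/s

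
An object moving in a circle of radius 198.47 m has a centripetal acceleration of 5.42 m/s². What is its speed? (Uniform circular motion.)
v = √(a_c × r) = √(5.42 × 198.47) = 32.8 m/s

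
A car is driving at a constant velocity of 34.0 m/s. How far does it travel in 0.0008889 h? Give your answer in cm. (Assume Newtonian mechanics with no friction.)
d = vt (with unit conversion) = 10880.0 cm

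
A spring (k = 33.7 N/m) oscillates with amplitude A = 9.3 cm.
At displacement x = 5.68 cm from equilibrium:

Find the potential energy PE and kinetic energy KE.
E_total = ½kA² = ½×33.7×(0.093)² = 0.1457 J
PE = ½kx² = ½×33.7×(0.0568)² = 0.05436 J
KE = E_total − PE = 0.09137 J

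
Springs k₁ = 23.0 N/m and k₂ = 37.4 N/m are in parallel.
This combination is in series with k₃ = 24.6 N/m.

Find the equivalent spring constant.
k₁₂ = k₁ + k₂ = 60.4 N/m (parallel)
1/k_eq = 1/k₁₂ + 1/k₃ → k_eq = 17.48 N/m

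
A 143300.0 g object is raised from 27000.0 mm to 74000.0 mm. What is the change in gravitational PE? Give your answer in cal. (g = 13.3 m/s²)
ΔPE = mg(h₂ − h₁) = 143.3 kg × 13.3 m/s² × (74 − 27) m = 8.958e+04 J = 21410.0 cal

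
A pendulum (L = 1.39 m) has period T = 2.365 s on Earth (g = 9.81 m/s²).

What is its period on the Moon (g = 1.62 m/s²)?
T = 2π√(L/g), so T_moon/T_earth = √(g_earth/g_moon)
T_moon = 2π√(1.39/1.62) = 5.82 s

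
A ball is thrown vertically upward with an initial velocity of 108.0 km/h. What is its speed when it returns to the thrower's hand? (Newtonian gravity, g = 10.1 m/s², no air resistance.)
By conservation of energy, the ball returns at the same speed = 108.0 km/h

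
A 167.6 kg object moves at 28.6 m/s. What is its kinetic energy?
KE = ½mv² = ½×167.6×28.6² = 68545.05 J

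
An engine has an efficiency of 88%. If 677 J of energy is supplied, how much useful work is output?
W_out = η × W_in = 0.88 × 677 = 595.76 J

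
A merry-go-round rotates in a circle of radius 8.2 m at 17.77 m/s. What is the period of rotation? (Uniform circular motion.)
T = 2πr/v = 2π×8.2/17.77 = 2.9 s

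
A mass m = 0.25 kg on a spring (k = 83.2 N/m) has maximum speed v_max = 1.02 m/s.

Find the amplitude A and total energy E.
½mv²_max = ½kA² → A = v_max√(m/k) = 1.02×√(0.25/83.2) = 0.05591 m = 5.591 cm
E = ½mv²_max = ½×0.25×1.02² = 0.13 J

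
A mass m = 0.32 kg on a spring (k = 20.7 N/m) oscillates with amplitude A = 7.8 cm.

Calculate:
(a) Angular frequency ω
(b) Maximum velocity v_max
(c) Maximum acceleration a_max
ω = √(k/m) = √(20.7/0.32) = 8.043 rad/s
v_max = ωA = 8.043×0.078 = 0.6273 m/s
a_max = ω²A = 8.043²×0.078 = 5.046 m/s²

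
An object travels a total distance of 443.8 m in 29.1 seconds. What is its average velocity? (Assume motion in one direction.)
v_avg = Δd / Δt = 443.8 / 29.1 = 15.25 m/s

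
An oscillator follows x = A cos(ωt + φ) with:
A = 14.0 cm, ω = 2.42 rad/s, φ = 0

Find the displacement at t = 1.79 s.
x = A cos(ωt + φ) = 14.0×cos(2.42×1.79 + 0) = -5.201 cm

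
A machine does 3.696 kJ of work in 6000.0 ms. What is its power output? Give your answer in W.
P = W/t = 3696 J / 6 s = 616 W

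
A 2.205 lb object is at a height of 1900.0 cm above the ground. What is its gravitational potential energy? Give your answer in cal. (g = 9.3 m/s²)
PE = mgh = 1 kg × 9.3 m/s² × 19 m = 176.7 J = 42.24 cal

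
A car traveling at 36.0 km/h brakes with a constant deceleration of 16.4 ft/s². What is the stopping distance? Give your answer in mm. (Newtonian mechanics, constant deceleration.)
d = v₀² / (2a) (with unit conversion) = 10000.0 mm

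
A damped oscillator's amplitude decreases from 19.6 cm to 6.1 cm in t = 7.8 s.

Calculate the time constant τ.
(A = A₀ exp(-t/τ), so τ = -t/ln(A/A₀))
A/A₀ = 6.1/19.6 = 0.3112; ln(A/A₀) = -1.167
τ = −t/ln(A/A₀) = −7.8/-1.167 = 6.682 s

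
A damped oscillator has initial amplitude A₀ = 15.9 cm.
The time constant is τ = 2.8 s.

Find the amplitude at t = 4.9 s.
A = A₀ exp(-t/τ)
A = A₀ exp(−t/τ) = 15.9×exp(−4.9/2.8) = 2.763 cm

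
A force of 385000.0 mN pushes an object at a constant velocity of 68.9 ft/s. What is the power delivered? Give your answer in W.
P = Fv = 385 N × 21 m/s = 8085 W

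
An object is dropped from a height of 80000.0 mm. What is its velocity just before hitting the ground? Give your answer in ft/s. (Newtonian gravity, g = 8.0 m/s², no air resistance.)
v = √(2gh) (with unit conversion) = 117.4 ft/s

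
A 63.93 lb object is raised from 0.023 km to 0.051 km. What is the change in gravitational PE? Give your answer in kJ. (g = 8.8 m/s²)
ΔPE = mg(h₂ − h₁) = 29 kg × 8.8 m/s² × (51 − 23) m = 7145 J = 7.145 kJ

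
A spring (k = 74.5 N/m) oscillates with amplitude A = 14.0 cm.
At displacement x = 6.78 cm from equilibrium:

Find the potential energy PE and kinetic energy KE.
E_total = ½kA² = ½×74.5×(0.14)² = 0.7301 J
PE = ½kx² = ½×74.5×(0.0678)² = 0.1712 J
KE = E_total − PE = 0.5589 J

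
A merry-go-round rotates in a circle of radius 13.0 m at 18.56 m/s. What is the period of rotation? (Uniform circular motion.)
T = 2πr/v = 2π×13.0/18.56 = 4.4 s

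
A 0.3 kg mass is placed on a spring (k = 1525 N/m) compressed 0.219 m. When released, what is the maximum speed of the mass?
½kx² = ½mv² → v = x√(k/m) = 0.219×√(1525/0.3) = 15.61 m/s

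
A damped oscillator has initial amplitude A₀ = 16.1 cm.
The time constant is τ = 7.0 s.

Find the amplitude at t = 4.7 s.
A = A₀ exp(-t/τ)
A = A₀ exp(−t/τ) = 16.1×exp(−4.7/7.0) = 8.227 cm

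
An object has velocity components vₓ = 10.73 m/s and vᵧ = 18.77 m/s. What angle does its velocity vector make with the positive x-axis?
θ = arctan(vᵧ/vₓ) = arctan(18.77/10.73) = 60.25°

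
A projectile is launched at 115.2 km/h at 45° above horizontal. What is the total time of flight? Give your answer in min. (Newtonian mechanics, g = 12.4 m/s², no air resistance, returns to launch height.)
T = 2v₀sin(θ)/g (with unit conversion) = 0.06083 min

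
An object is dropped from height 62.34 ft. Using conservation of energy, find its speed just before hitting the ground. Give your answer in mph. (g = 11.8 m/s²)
mgh = ½mv² → v = √(2gh) = √(2×11.8×19) = 21.18 m/s = 47.37 mph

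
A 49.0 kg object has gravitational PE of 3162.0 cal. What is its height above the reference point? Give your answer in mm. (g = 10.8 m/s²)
PE = mgh → h = PE/(mg) = 1.323e+04 J / (49 kg × 10.8 m/s²) = 25 m = 25000.0 mm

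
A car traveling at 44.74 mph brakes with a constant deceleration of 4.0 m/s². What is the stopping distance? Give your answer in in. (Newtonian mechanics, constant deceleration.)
d = v₀² / (2a) (with unit conversion) = 1969.0 in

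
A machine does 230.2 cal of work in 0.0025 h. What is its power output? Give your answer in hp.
P = W/t = 963.2 J / 9 s = 107 W = 0.1435 hp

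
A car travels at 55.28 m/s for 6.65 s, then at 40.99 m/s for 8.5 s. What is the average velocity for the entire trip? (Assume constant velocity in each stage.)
d₁ = v₁t₁ = 55.28 × 6.65 = 367.612 m
d₂ = v₂t₂ = 40.99 × 8.5 = 348.415 m
d_total = 716.03 m, t_total = 15.15 s
v_avg = d_total/t_total = 716.03/15.15 = 47.26 m/s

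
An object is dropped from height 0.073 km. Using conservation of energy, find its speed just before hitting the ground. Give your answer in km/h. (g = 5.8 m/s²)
mgh = ½mv² → v = √(2gh) = √(2×5.8×73) = 29.1 m/s = 104.8 km/h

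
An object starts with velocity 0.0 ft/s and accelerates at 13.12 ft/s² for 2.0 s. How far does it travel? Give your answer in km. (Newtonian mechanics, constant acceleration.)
d = v₀t + ½at² (with unit conversion) = 0.007998 km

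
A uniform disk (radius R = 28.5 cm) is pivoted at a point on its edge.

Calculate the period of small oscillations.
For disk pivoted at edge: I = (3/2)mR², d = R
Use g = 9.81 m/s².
I/m = (3/2)R² = 0.1218 m²; d = R = 0.285 m
T = 2π√((3/2)R²/(gR)) = 2π√(3R/(2g)) = 1.312 s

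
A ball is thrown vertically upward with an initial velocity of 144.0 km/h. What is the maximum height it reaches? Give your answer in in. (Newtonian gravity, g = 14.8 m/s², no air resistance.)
h_max = v₀²/(2g) (with unit conversion) = 2128.0 in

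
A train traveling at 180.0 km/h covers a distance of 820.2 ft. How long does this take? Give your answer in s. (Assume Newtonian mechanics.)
t = d/v (with unit conversion) = 5.0 s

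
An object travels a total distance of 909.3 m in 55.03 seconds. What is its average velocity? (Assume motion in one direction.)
v_avg = Δd / Δt = 909.3 / 55.03 = 16.52 m/s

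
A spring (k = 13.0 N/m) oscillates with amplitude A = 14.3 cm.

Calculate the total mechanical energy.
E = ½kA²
E = ½kA² = ½×13.0×(0.143)² = 0.1329 J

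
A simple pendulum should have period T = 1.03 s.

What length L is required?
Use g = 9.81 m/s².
T = 2π√(L/g) → L = g(T/2π)² = 9.81×(1.03/2π)² = 0.2636 m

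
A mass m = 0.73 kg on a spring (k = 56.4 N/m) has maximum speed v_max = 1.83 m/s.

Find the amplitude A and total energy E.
½mv²_max = ½kA² → A = v_max√(m/k) = 1.83×√(0.73/56.4) = 0.2082 m = 20.82 cm
E = ½mv²_max = ½×0.73×1.83² = 1.222 J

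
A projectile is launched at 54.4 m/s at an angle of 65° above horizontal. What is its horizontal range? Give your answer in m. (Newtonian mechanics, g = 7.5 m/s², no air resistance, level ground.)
R = v₀² sin(2θ) / g = 302.3 m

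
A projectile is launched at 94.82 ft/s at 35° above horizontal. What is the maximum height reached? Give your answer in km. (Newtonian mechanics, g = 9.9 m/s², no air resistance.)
H = v₀²sin²(θ)/(2g) (with unit conversion) = 0.01388 km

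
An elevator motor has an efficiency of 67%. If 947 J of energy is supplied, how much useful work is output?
W_out = η × W_in = 0.67 × 947 = 634.49 J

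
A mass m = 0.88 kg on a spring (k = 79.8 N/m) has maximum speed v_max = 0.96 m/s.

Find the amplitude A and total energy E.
½mv²_max = ½kA² → A = v_max√(m/k) = 0.96×√(0.88/79.8) = 0.1008 m = 10.08 cm
E = ½mv²_max = ½×0.88×0.96² = 0.4055 J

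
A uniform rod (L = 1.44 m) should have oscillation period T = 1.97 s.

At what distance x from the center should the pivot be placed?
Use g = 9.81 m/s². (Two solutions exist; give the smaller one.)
T = 2π√((L²/12 + x²)/(gx)). Let c = T²g/(4π²) = 0.9644.
x² − cx + L²/12 = 0 → x = (c − √(c² − L²/3))/2 = 0.2378 m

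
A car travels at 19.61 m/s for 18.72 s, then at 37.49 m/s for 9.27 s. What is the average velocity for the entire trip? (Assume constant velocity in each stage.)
d₁ = v₁t₁ = 19.61 × 18.72 = 367.099 m
d₂ = v₂t₂ = 37.49 × 9.27 = 347.532 m
d_total = 714.63 m, t_total = 27.99 s
v_avg = d_total/t_total = 714.63/27.99 = 25.53 m/s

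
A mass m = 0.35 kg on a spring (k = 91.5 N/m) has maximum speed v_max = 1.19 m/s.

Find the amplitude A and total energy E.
½mv²_max = ½kA² → A = v_max√(m/k) = 1.19×√(0.35/91.5) = 0.0736 m = 7.36 cm
E = ½mv²_max = ½×0.35×1.19² = 0.2478 J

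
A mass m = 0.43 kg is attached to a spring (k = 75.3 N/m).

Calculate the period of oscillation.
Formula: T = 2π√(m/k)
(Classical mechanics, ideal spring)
T = 2π√(m/k) = 2π√(0.43/75.3) = 0.4748 s; f = 1/T = 2.106 Hz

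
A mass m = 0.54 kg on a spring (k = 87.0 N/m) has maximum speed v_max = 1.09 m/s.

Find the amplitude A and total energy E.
½mv²_max = ½kA² → A = v_max√(m/k) = 1.09×√(0.54/87.0) = 0.08587 m = 8.587 cm
E = ½mv²_max = ½×0.54×1.09² = 0.3208 J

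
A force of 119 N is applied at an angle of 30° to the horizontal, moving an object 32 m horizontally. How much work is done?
W = Fd cosθ = 119×32×cos(30°) = 3297.8 J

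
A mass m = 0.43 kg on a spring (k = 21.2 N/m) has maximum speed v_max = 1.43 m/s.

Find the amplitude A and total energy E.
½mv²_max = ½kA² → A = v_max√(m/k) = 1.43×√(0.43/21.2) = 0.2037 m = 20.37 cm
E = ½mv²_max = ½×0.43×1.43² = 0.4397 J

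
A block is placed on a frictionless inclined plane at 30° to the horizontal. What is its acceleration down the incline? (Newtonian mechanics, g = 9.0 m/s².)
a = g sin(θ) = 9.0 × sin(30°) = 9.0 × 0.5 = 4.5 m/s²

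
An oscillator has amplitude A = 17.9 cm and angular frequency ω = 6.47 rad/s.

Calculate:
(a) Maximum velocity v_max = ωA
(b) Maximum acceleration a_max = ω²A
v_max = ωA = 6.47×0.179 = 1.158 m/s
a_max = ω²A = 6.47²×0.179 = 7.493 m/s²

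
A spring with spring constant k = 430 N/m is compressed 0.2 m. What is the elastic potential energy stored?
PE = ½kx² = ½×430×0.2² = 8.6 J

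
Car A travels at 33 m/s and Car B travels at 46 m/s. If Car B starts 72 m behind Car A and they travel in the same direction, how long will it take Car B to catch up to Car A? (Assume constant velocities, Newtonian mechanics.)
Relative speed: v_rel = 46 - 33 = 13 m/s
Time to catch: t = d₀/v_rel = 72/13 = 5.54 s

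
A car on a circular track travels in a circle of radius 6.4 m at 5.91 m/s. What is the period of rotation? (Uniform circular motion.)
T = 2πr/v = 2π×6.4/5.91 = 6.8 s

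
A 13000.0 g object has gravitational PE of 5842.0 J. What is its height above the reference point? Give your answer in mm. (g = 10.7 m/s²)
PE = mgh → h = PE/(mg) = 5842 J / (13 kg × 10.7 m/s²) = 42 m = 42000.0 mm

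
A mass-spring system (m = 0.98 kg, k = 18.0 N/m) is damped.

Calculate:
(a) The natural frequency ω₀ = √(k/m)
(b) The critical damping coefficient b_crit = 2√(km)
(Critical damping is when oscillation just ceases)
ω₀ = √(k/m) = √(18.0/0.98) = 4.286 rad/s
b_crit = 2√(km) = 2√(18.0×0.98) = 8.4 kg/s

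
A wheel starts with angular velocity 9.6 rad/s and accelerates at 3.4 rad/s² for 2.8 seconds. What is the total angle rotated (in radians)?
θ = ω₀t + ½αt² = 9.6×2.8 + ½×3.4×2.8² = 40.21 rad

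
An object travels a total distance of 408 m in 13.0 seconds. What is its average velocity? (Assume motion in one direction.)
v_avg = Δd / Δt = 408 / 13.0 = 31.38 m/s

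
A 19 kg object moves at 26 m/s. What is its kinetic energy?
KE = ½mv² = ½×19×26² = 6422.0 J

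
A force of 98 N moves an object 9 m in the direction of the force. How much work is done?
W = Fd = 98×9 = 882.0 J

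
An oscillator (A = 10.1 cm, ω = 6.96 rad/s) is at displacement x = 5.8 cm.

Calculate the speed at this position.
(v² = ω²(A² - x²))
v = ω√(A² − x²) = 6.96×√(0.101² − 0.058²) = 0.5755 m/s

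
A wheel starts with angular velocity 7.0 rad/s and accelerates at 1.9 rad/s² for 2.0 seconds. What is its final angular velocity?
ω = ω₀ + αt = 7.0 + 1.9 × 2.0 = 10.8 rad/s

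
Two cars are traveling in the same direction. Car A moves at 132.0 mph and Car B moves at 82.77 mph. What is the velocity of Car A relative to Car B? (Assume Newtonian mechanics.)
v_rel = v_A - v_B = 132.0 - 82.77 = 49.23 mph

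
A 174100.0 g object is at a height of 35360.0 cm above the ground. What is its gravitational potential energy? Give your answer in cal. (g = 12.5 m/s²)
PE = mgh = 174.1 kg × 12.5 m/s² × 353.6 m = 7.695e+05 J = 183900.0 cal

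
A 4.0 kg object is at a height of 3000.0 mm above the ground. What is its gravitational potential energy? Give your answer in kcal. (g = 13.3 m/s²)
PE = mgh = 4 kg × 13.3 m/s² × 3 m = 159.6 J = 0.03815 kcal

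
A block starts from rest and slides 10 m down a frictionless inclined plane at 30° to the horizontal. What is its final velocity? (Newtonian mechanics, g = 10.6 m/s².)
a = g sin(θ) = 10.6 × sin(30°) = 5.3 m/s²
v = √(2ad) = √(2 × 5.3 × 10) = 10.3 m/s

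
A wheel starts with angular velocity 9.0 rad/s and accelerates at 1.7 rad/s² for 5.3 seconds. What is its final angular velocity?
ω = ω₀ + αt = 9.0 + 1.7 × 5.3 = 18.01 rad/s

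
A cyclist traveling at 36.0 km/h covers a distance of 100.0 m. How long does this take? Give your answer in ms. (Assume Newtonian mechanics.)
t = d/v (with unit conversion) = 10000.0 ms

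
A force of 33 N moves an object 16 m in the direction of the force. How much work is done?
W = Fd = 33×16 = 528.0 J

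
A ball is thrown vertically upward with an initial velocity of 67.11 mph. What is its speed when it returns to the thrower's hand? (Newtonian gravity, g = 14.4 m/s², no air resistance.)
By conservation of energy, the ball returns at the same speed = 67.11 mph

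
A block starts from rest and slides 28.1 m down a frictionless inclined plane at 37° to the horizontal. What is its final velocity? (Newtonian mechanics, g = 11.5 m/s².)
a = g sin(θ) = 11.5 × sin(37°) = 6.92 m/s²
v = √(2ad) = √(2 × 6.92 × 28.1) = 19.72 m/s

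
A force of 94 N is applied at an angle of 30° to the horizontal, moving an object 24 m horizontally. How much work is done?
W = Fd cosθ = 94×24×cos(30°) = 1953.8 J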